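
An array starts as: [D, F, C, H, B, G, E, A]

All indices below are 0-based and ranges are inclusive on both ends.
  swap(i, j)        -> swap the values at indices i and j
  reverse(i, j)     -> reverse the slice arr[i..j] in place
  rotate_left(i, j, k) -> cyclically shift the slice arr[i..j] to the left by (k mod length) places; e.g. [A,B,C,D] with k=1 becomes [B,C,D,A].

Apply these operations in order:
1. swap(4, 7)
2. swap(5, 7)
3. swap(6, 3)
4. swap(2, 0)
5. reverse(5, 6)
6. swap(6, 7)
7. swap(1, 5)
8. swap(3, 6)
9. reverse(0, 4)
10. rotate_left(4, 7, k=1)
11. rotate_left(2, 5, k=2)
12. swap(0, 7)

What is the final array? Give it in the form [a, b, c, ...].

Answer: [C, G, F, E, D, H, B, A]

Derivation:
After 1 (swap(4, 7)): [D, F, C, H, A, G, E, B]
After 2 (swap(5, 7)): [D, F, C, H, A, B, E, G]
After 3 (swap(6, 3)): [D, F, C, E, A, B, H, G]
After 4 (swap(2, 0)): [C, F, D, E, A, B, H, G]
After 5 (reverse(5, 6)): [C, F, D, E, A, H, B, G]
After 6 (swap(6, 7)): [C, F, D, E, A, H, G, B]
After 7 (swap(1, 5)): [C, H, D, E, A, F, G, B]
After 8 (swap(3, 6)): [C, H, D, G, A, F, E, B]
After 9 (reverse(0, 4)): [A, G, D, H, C, F, E, B]
After 10 (rotate_left(4, 7, k=1)): [A, G, D, H, F, E, B, C]
After 11 (rotate_left(2, 5, k=2)): [A, G, F, E, D, H, B, C]
After 12 (swap(0, 7)): [C, G, F, E, D, H, B, A]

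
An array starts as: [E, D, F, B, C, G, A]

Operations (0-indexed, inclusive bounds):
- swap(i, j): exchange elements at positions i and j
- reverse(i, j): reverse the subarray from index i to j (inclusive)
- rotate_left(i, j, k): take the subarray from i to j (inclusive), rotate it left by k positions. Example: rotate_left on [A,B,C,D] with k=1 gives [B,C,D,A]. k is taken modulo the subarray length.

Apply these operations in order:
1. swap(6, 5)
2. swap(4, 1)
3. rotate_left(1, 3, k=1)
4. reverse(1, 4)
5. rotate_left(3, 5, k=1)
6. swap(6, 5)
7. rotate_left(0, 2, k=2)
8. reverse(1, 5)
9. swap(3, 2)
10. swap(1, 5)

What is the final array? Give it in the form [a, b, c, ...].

Answer: [C, E, F, A, D, G, B]

Derivation:
After 1 (swap(6, 5)): [E, D, F, B, C, A, G]
After 2 (swap(4, 1)): [E, C, F, B, D, A, G]
After 3 (rotate_left(1, 3, k=1)): [E, F, B, C, D, A, G]
After 4 (reverse(1, 4)): [E, D, C, B, F, A, G]
After 5 (rotate_left(3, 5, k=1)): [E, D, C, F, A, B, G]
After 6 (swap(6, 5)): [E, D, C, F, A, G, B]
After 7 (rotate_left(0, 2, k=2)): [C, E, D, F, A, G, B]
After 8 (reverse(1, 5)): [C, G, A, F, D, E, B]
After 9 (swap(3, 2)): [C, G, F, A, D, E, B]
After 10 (swap(1, 5)): [C, E, F, A, D, G, B]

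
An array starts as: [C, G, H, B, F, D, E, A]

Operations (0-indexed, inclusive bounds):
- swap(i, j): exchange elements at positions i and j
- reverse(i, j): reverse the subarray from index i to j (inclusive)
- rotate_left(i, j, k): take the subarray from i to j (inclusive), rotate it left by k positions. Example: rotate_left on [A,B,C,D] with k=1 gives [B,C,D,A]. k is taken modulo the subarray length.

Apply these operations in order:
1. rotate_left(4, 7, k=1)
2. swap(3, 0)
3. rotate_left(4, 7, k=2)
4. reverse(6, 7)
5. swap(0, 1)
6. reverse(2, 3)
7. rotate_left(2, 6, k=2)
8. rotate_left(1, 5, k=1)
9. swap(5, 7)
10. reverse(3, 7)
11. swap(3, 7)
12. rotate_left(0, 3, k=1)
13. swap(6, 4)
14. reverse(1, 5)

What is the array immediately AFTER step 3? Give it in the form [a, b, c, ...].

After 1 (rotate_left(4, 7, k=1)): [C, G, H, B, D, E, A, F]
After 2 (swap(3, 0)): [B, G, H, C, D, E, A, F]
After 3 (rotate_left(4, 7, k=2)): [B, G, H, C, A, F, D, E]

Answer: [B, G, H, C, A, F, D, E]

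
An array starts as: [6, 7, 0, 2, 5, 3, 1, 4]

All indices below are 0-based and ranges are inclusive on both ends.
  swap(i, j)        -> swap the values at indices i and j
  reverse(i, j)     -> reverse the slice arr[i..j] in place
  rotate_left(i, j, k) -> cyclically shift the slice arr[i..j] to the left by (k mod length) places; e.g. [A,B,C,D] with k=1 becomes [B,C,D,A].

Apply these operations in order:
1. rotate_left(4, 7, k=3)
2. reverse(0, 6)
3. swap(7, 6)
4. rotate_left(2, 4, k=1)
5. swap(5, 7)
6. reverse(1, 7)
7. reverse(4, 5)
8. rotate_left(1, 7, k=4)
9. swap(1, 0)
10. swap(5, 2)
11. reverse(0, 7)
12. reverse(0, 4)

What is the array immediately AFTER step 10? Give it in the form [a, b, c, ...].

Answer: [4, 3, 1, 5, 7, 2, 6, 0]

Derivation:
After 1 (rotate_left(4, 7, k=3)): [6, 7, 0, 2, 4, 5, 3, 1]
After 2 (reverse(0, 6)): [3, 5, 4, 2, 0, 7, 6, 1]
After 3 (swap(7, 6)): [3, 5, 4, 2, 0, 7, 1, 6]
After 4 (rotate_left(2, 4, k=1)): [3, 5, 2, 0, 4, 7, 1, 6]
After 5 (swap(5, 7)): [3, 5, 2, 0, 4, 6, 1, 7]
After 6 (reverse(1, 7)): [3, 7, 1, 6, 4, 0, 2, 5]
After 7 (reverse(4, 5)): [3, 7, 1, 6, 0, 4, 2, 5]
After 8 (rotate_left(1, 7, k=4)): [3, 4, 2, 5, 7, 1, 6, 0]
After 9 (swap(1, 0)): [4, 3, 2, 5, 7, 1, 6, 0]
After 10 (swap(5, 2)): [4, 3, 1, 5, 7, 2, 6, 0]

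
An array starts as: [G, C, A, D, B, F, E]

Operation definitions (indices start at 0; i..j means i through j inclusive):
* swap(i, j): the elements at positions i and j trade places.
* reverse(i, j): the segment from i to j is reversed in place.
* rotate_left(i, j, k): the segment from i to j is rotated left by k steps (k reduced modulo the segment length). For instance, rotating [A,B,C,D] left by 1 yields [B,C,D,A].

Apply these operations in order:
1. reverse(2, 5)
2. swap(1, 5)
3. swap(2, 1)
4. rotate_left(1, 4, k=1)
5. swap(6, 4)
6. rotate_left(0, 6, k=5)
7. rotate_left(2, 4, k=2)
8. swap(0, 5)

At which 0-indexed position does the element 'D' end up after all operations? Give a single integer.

Answer: 0

Derivation:
After 1 (reverse(2, 5)): [G, C, F, B, D, A, E]
After 2 (swap(1, 5)): [G, A, F, B, D, C, E]
After 3 (swap(2, 1)): [G, F, A, B, D, C, E]
After 4 (rotate_left(1, 4, k=1)): [G, A, B, D, F, C, E]
After 5 (swap(6, 4)): [G, A, B, D, E, C, F]
After 6 (rotate_left(0, 6, k=5)): [C, F, G, A, B, D, E]
After 7 (rotate_left(2, 4, k=2)): [C, F, B, G, A, D, E]
After 8 (swap(0, 5)): [D, F, B, G, A, C, E]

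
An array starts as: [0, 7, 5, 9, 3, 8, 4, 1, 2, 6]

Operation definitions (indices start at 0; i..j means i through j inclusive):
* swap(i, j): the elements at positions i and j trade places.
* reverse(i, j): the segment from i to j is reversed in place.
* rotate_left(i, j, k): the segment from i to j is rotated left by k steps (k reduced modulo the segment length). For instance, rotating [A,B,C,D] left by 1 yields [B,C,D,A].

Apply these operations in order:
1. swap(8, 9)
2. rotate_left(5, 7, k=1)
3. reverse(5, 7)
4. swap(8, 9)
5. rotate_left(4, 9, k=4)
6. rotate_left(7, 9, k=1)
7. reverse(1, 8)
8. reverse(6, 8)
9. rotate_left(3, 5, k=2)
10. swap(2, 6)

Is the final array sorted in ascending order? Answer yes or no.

After 1 (swap(8, 9)): [0, 7, 5, 9, 3, 8, 4, 1, 6, 2]
After 2 (rotate_left(5, 7, k=1)): [0, 7, 5, 9, 3, 4, 1, 8, 6, 2]
After 3 (reverse(5, 7)): [0, 7, 5, 9, 3, 8, 1, 4, 6, 2]
After 4 (swap(8, 9)): [0, 7, 5, 9, 3, 8, 1, 4, 2, 6]
After 5 (rotate_left(4, 9, k=4)): [0, 7, 5, 9, 2, 6, 3, 8, 1, 4]
After 6 (rotate_left(7, 9, k=1)): [0, 7, 5, 9, 2, 6, 3, 1, 4, 8]
After 7 (reverse(1, 8)): [0, 4, 1, 3, 6, 2, 9, 5, 7, 8]
After 8 (reverse(6, 8)): [0, 4, 1, 3, 6, 2, 7, 5, 9, 8]
After 9 (rotate_left(3, 5, k=2)): [0, 4, 1, 2, 3, 6, 7, 5, 9, 8]
After 10 (swap(2, 6)): [0, 4, 7, 2, 3, 6, 1, 5, 9, 8]

Answer: no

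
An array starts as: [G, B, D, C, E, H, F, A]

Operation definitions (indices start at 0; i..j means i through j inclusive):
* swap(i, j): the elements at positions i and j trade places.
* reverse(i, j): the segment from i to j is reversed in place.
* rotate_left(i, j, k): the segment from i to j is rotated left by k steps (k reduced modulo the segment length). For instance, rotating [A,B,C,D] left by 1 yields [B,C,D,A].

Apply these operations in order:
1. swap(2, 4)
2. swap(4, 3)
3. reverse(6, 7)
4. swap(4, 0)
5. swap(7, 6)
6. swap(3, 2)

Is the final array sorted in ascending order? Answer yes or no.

After 1 (swap(2, 4)): [G, B, E, C, D, H, F, A]
After 2 (swap(4, 3)): [G, B, E, D, C, H, F, A]
After 3 (reverse(6, 7)): [G, B, E, D, C, H, A, F]
After 4 (swap(4, 0)): [C, B, E, D, G, H, A, F]
After 5 (swap(7, 6)): [C, B, E, D, G, H, F, A]
After 6 (swap(3, 2)): [C, B, D, E, G, H, F, A]

Answer: no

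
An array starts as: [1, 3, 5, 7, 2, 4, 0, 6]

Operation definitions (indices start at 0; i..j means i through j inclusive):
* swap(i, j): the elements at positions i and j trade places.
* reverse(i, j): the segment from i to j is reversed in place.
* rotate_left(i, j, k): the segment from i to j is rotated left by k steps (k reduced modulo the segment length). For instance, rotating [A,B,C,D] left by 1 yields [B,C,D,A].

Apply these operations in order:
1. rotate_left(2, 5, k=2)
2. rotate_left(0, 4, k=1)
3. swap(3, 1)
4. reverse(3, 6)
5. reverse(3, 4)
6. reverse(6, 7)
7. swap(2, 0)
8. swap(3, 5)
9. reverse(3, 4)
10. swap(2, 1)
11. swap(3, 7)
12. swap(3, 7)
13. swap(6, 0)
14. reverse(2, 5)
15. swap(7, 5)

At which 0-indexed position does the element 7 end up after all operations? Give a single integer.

Answer: 2

Derivation:
After 1 (rotate_left(2, 5, k=2)): [1, 3, 2, 4, 5, 7, 0, 6]
After 2 (rotate_left(0, 4, k=1)): [3, 2, 4, 5, 1, 7, 0, 6]
After 3 (swap(3, 1)): [3, 5, 4, 2, 1, 7, 0, 6]
After 4 (reverse(3, 6)): [3, 5, 4, 0, 7, 1, 2, 6]
After 5 (reverse(3, 4)): [3, 5, 4, 7, 0, 1, 2, 6]
After 6 (reverse(6, 7)): [3, 5, 4, 7, 0, 1, 6, 2]
After 7 (swap(2, 0)): [4, 5, 3, 7, 0, 1, 6, 2]
After 8 (swap(3, 5)): [4, 5, 3, 1, 0, 7, 6, 2]
After 9 (reverse(3, 4)): [4, 5, 3, 0, 1, 7, 6, 2]
After 10 (swap(2, 1)): [4, 3, 5, 0, 1, 7, 6, 2]
After 11 (swap(3, 7)): [4, 3, 5, 2, 1, 7, 6, 0]
After 12 (swap(3, 7)): [4, 3, 5, 0, 1, 7, 6, 2]
After 13 (swap(6, 0)): [6, 3, 5, 0, 1, 7, 4, 2]
After 14 (reverse(2, 5)): [6, 3, 7, 1, 0, 5, 4, 2]
After 15 (swap(7, 5)): [6, 3, 7, 1, 0, 2, 4, 5]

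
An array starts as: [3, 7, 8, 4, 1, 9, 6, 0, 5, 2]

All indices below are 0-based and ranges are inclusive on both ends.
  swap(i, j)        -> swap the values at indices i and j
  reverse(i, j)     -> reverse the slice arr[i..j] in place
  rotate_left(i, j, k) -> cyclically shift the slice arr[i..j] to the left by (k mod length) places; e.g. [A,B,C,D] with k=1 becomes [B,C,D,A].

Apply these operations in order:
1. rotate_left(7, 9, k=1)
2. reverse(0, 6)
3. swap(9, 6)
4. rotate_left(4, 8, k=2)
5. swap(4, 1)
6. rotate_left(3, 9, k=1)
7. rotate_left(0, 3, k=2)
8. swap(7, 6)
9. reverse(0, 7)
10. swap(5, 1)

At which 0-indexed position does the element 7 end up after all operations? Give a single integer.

After 1 (rotate_left(7, 9, k=1)): [3, 7, 8, 4, 1, 9, 6, 5, 2, 0]
After 2 (reverse(0, 6)): [6, 9, 1, 4, 8, 7, 3, 5, 2, 0]
After 3 (swap(9, 6)): [6, 9, 1, 4, 8, 7, 0, 5, 2, 3]
After 4 (rotate_left(4, 8, k=2)): [6, 9, 1, 4, 0, 5, 2, 8, 7, 3]
After 5 (swap(4, 1)): [6, 0, 1, 4, 9, 5, 2, 8, 7, 3]
After 6 (rotate_left(3, 9, k=1)): [6, 0, 1, 9, 5, 2, 8, 7, 3, 4]
After 7 (rotate_left(0, 3, k=2)): [1, 9, 6, 0, 5, 2, 8, 7, 3, 4]
After 8 (swap(7, 6)): [1, 9, 6, 0, 5, 2, 7, 8, 3, 4]
After 9 (reverse(0, 7)): [8, 7, 2, 5, 0, 6, 9, 1, 3, 4]
After 10 (swap(5, 1)): [8, 6, 2, 5, 0, 7, 9, 1, 3, 4]

Answer: 5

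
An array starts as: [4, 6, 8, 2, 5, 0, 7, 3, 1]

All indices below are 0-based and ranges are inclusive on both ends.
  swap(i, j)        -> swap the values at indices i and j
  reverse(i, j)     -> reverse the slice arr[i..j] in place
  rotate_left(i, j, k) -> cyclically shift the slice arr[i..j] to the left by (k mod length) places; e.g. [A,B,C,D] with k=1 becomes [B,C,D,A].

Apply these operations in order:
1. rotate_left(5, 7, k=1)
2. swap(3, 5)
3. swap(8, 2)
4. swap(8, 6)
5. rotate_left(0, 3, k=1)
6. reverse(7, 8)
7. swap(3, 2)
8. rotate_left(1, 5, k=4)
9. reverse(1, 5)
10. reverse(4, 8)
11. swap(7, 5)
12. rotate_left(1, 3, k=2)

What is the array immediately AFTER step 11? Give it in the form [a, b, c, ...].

After 1 (rotate_left(5, 7, k=1)): [4, 6, 8, 2, 5, 7, 3, 0, 1]
After 2 (swap(3, 5)): [4, 6, 8, 7, 5, 2, 3, 0, 1]
After 3 (swap(8, 2)): [4, 6, 1, 7, 5, 2, 3, 0, 8]
After 4 (swap(8, 6)): [4, 6, 1, 7, 5, 2, 8, 0, 3]
After 5 (rotate_left(0, 3, k=1)): [6, 1, 7, 4, 5, 2, 8, 0, 3]
After 6 (reverse(7, 8)): [6, 1, 7, 4, 5, 2, 8, 3, 0]
After 7 (swap(3, 2)): [6, 1, 4, 7, 5, 2, 8, 3, 0]
After 8 (rotate_left(1, 5, k=4)): [6, 2, 1, 4, 7, 5, 8, 3, 0]
After 9 (reverse(1, 5)): [6, 5, 7, 4, 1, 2, 8, 3, 0]
After 10 (reverse(4, 8)): [6, 5, 7, 4, 0, 3, 8, 2, 1]
After 11 (swap(7, 5)): [6, 5, 7, 4, 0, 2, 8, 3, 1]

Answer: [6, 5, 7, 4, 0, 2, 8, 3, 1]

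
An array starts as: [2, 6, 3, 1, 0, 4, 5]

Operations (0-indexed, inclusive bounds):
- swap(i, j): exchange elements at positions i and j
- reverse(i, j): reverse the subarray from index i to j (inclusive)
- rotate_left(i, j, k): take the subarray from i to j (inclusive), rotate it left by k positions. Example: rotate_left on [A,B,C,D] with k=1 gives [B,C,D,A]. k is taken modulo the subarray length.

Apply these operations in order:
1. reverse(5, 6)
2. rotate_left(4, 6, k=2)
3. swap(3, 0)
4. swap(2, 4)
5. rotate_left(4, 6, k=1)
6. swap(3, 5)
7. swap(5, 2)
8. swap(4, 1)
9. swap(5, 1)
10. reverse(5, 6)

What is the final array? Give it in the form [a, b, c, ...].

Answer: [1, 4, 2, 5, 6, 3, 0]

Derivation:
After 1 (reverse(5, 6)): [2, 6, 3, 1, 0, 5, 4]
After 2 (rotate_left(4, 6, k=2)): [2, 6, 3, 1, 4, 0, 5]
After 3 (swap(3, 0)): [1, 6, 3, 2, 4, 0, 5]
After 4 (swap(2, 4)): [1, 6, 4, 2, 3, 0, 5]
After 5 (rotate_left(4, 6, k=1)): [1, 6, 4, 2, 0, 5, 3]
After 6 (swap(3, 5)): [1, 6, 4, 5, 0, 2, 3]
After 7 (swap(5, 2)): [1, 6, 2, 5, 0, 4, 3]
After 8 (swap(4, 1)): [1, 0, 2, 5, 6, 4, 3]
After 9 (swap(5, 1)): [1, 4, 2, 5, 6, 0, 3]
After 10 (reverse(5, 6)): [1, 4, 2, 5, 6, 3, 0]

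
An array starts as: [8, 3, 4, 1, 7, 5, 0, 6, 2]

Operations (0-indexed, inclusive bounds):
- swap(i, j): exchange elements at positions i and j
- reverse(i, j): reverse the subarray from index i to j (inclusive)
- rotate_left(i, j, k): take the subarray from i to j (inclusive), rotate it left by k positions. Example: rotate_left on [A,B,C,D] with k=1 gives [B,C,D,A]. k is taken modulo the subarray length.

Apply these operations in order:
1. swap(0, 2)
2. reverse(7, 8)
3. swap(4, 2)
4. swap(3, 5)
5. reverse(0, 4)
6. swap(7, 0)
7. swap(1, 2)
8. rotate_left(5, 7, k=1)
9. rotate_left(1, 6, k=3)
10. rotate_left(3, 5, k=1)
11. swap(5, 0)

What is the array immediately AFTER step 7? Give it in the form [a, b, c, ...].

After 1 (swap(0, 2)): [4, 3, 8, 1, 7, 5, 0, 6, 2]
After 2 (reverse(7, 8)): [4, 3, 8, 1, 7, 5, 0, 2, 6]
After 3 (swap(4, 2)): [4, 3, 7, 1, 8, 5, 0, 2, 6]
After 4 (swap(3, 5)): [4, 3, 7, 5, 8, 1, 0, 2, 6]
After 5 (reverse(0, 4)): [8, 5, 7, 3, 4, 1, 0, 2, 6]
After 6 (swap(7, 0)): [2, 5, 7, 3, 4, 1, 0, 8, 6]
After 7 (swap(1, 2)): [2, 7, 5, 3, 4, 1, 0, 8, 6]

Answer: [2, 7, 5, 3, 4, 1, 0, 8, 6]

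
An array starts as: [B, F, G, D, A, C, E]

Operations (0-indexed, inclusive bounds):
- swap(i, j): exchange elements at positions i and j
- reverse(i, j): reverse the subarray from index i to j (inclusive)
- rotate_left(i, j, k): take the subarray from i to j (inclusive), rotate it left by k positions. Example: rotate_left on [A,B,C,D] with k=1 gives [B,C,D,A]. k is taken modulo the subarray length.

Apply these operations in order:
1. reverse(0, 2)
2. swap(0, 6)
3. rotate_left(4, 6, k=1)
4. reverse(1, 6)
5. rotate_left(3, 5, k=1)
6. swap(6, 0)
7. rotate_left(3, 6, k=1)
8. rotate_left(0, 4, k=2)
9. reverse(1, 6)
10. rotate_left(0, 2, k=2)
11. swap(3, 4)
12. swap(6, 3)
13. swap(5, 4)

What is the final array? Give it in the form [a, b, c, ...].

Answer: [E, G, D, B, C, A, F]

Derivation:
After 1 (reverse(0, 2)): [G, F, B, D, A, C, E]
After 2 (swap(0, 6)): [E, F, B, D, A, C, G]
After 3 (rotate_left(4, 6, k=1)): [E, F, B, D, C, G, A]
After 4 (reverse(1, 6)): [E, A, G, C, D, B, F]
After 5 (rotate_left(3, 5, k=1)): [E, A, G, D, B, C, F]
After 6 (swap(6, 0)): [F, A, G, D, B, C, E]
After 7 (rotate_left(3, 6, k=1)): [F, A, G, B, C, E, D]
After 8 (rotate_left(0, 4, k=2)): [G, B, C, F, A, E, D]
After 9 (reverse(1, 6)): [G, D, E, A, F, C, B]
After 10 (rotate_left(0, 2, k=2)): [E, G, D, A, F, C, B]
After 11 (swap(3, 4)): [E, G, D, F, A, C, B]
After 12 (swap(6, 3)): [E, G, D, B, A, C, F]
After 13 (swap(5, 4)): [E, G, D, B, C, A, F]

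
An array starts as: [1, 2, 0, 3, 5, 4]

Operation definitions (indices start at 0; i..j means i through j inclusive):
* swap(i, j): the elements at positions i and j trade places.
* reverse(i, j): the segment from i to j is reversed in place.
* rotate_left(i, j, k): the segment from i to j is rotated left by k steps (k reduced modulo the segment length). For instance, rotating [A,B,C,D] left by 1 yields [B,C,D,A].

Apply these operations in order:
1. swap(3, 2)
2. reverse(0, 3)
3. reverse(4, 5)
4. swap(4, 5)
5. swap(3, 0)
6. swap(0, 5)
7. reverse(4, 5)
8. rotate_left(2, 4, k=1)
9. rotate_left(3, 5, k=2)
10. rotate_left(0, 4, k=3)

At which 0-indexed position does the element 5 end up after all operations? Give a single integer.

After 1 (swap(3, 2)): [1, 2, 3, 0, 5, 4]
After 2 (reverse(0, 3)): [0, 3, 2, 1, 5, 4]
After 3 (reverse(4, 5)): [0, 3, 2, 1, 4, 5]
After 4 (swap(4, 5)): [0, 3, 2, 1, 5, 4]
After 5 (swap(3, 0)): [1, 3, 2, 0, 5, 4]
After 6 (swap(0, 5)): [4, 3, 2, 0, 5, 1]
After 7 (reverse(4, 5)): [4, 3, 2, 0, 1, 5]
After 8 (rotate_left(2, 4, k=1)): [4, 3, 0, 1, 2, 5]
After 9 (rotate_left(3, 5, k=2)): [4, 3, 0, 5, 1, 2]
After 10 (rotate_left(0, 4, k=3)): [5, 1, 4, 3, 0, 2]

Answer: 0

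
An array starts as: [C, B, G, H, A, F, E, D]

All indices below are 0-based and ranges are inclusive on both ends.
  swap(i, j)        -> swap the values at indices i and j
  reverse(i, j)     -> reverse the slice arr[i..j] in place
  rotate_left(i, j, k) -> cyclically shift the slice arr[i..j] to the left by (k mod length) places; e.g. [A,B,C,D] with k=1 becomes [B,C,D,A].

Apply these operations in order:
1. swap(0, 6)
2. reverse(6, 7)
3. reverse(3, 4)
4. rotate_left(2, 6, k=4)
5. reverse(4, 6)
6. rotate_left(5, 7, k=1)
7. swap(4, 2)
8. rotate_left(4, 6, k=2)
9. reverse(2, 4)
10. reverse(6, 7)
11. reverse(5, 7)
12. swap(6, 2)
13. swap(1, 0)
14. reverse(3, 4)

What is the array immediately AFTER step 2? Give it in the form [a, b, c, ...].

Answer: [E, B, G, H, A, F, D, C]

Derivation:
After 1 (swap(0, 6)): [E, B, G, H, A, F, C, D]
After 2 (reverse(6, 7)): [E, B, G, H, A, F, D, C]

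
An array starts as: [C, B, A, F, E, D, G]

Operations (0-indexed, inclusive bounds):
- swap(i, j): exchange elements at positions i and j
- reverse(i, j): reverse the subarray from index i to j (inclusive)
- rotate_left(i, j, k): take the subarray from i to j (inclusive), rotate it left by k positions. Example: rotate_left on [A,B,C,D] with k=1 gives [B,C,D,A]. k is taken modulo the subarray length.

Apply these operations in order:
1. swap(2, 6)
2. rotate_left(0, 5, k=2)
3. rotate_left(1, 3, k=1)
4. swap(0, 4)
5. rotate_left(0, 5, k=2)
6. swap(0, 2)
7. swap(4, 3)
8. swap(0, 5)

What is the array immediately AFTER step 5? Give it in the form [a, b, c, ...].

Answer: [D, F, G, B, C, E, A]

Derivation:
After 1 (swap(2, 6)): [C, B, G, F, E, D, A]
After 2 (rotate_left(0, 5, k=2)): [G, F, E, D, C, B, A]
After 3 (rotate_left(1, 3, k=1)): [G, E, D, F, C, B, A]
After 4 (swap(0, 4)): [C, E, D, F, G, B, A]
After 5 (rotate_left(0, 5, k=2)): [D, F, G, B, C, E, A]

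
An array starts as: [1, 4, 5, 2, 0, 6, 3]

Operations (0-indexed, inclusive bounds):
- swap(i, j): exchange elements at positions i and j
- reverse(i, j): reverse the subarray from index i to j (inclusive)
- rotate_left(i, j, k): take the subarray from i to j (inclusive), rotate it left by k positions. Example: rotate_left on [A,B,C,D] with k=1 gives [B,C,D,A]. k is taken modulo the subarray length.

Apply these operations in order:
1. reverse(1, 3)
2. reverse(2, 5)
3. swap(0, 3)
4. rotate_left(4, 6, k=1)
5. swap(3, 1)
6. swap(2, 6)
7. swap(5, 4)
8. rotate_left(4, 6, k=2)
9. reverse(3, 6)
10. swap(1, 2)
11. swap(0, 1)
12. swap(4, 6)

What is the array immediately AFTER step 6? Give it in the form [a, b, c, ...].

Answer: [0, 1, 4, 2, 5, 3, 6]

Derivation:
After 1 (reverse(1, 3)): [1, 2, 5, 4, 0, 6, 3]
After 2 (reverse(2, 5)): [1, 2, 6, 0, 4, 5, 3]
After 3 (swap(0, 3)): [0, 2, 6, 1, 4, 5, 3]
After 4 (rotate_left(4, 6, k=1)): [0, 2, 6, 1, 5, 3, 4]
After 5 (swap(3, 1)): [0, 1, 6, 2, 5, 3, 4]
After 6 (swap(2, 6)): [0, 1, 4, 2, 5, 3, 6]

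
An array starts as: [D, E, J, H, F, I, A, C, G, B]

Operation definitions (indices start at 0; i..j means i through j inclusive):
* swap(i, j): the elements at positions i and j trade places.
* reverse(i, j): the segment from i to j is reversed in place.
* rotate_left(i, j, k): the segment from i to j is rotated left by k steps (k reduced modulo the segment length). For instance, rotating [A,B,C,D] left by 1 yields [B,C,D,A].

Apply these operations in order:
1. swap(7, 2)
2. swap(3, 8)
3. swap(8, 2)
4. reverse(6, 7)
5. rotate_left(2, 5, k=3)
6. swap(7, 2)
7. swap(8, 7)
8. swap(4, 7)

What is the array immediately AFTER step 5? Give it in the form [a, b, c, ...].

After 1 (swap(7, 2)): [D, E, C, H, F, I, A, J, G, B]
After 2 (swap(3, 8)): [D, E, C, G, F, I, A, J, H, B]
After 3 (swap(8, 2)): [D, E, H, G, F, I, A, J, C, B]
After 4 (reverse(6, 7)): [D, E, H, G, F, I, J, A, C, B]
After 5 (rotate_left(2, 5, k=3)): [D, E, I, H, G, F, J, A, C, B]

Answer: [D, E, I, H, G, F, J, A, C, B]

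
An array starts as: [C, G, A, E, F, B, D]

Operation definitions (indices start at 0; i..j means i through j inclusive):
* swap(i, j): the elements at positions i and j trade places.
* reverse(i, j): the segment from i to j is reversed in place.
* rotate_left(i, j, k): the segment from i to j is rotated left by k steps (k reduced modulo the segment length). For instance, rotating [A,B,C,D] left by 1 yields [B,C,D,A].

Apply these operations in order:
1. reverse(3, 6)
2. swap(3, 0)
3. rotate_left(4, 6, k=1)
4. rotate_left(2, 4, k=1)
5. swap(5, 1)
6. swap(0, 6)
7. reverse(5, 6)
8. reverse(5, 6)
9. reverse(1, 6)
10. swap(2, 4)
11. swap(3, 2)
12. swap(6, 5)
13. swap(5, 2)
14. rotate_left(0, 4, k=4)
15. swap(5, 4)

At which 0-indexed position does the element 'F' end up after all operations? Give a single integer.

After 1 (reverse(3, 6)): [C, G, A, D, B, F, E]
After 2 (swap(3, 0)): [D, G, A, C, B, F, E]
After 3 (rotate_left(4, 6, k=1)): [D, G, A, C, F, E, B]
After 4 (rotate_left(2, 4, k=1)): [D, G, C, F, A, E, B]
After 5 (swap(5, 1)): [D, E, C, F, A, G, B]
After 6 (swap(0, 6)): [B, E, C, F, A, G, D]
After 7 (reverse(5, 6)): [B, E, C, F, A, D, G]
After 8 (reverse(5, 6)): [B, E, C, F, A, G, D]
After 9 (reverse(1, 6)): [B, D, G, A, F, C, E]
After 10 (swap(2, 4)): [B, D, F, A, G, C, E]
After 11 (swap(3, 2)): [B, D, A, F, G, C, E]
After 12 (swap(6, 5)): [B, D, A, F, G, E, C]
After 13 (swap(5, 2)): [B, D, E, F, G, A, C]
After 14 (rotate_left(0, 4, k=4)): [G, B, D, E, F, A, C]
After 15 (swap(5, 4)): [G, B, D, E, A, F, C]

Answer: 5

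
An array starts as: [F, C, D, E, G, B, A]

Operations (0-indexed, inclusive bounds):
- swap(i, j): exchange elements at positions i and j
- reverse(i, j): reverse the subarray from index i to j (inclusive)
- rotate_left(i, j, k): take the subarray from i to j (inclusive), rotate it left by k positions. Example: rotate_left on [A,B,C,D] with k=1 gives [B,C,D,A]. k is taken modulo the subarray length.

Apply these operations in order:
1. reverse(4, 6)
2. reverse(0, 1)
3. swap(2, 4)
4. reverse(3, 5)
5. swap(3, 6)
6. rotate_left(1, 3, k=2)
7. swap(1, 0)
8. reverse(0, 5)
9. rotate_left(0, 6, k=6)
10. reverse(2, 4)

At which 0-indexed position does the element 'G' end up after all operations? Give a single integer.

After 1 (reverse(4, 6)): [F, C, D, E, A, B, G]
After 2 (reverse(0, 1)): [C, F, D, E, A, B, G]
After 3 (swap(2, 4)): [C, F, A, E, D, B, G]
After 4 (reverse(3, 5)): [C, F, A, B, D, E, G]
After 5 (swap(3, 6)): [C, F, A, G, D, E, B]
After 6 (rotate_left(1, 3, k=2)): [C, G, F, A, D, E, B]
After 7 (swap(1, 0)): [G, C, F, A, D, E, B]
After 8 (reverse(0, 5)): [E, D, A, F, C, G, B]
After 9 (rotate_left(0, 6, k=6)): [B, E, D, A, F, C, G]
After 10 (reverse(2, 4)): [B, E, F, A, D, C, G]

Answer: 6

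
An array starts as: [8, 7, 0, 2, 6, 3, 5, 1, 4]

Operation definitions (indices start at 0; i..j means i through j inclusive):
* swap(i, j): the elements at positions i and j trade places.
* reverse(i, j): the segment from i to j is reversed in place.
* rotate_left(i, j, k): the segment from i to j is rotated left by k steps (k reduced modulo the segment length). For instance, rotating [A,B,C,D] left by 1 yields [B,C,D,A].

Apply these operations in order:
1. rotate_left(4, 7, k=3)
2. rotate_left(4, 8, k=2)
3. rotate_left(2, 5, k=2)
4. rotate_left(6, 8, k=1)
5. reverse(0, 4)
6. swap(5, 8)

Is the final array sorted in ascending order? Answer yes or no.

After 1 (rotate_left(4, 7, k=3)): [8, 7, 0, 2, 1, 6, 3, 5, 4]
After 2 (rotate_left(4, 8, k=2)): [8, 7, 0, 2, 3, 5, 4, 1, 6]
After 3 (rotate_left(2, 5, k=2)): [8, 7, 3, 5, 0, 2, 4, 1, 6]
After 4 (rotate_left(6, 8, k=1)): [8, 7, 3, 5, 0, 2, 1, 6, 4]
After 5 (reverse(0, 4)): [0, 5, 3, 7, 8, 2, 1, 6, 4]
After 6 (swap(5, 8)): [0, 5, 3, 7, 8, 4, 1, 6, 2]

Answer: no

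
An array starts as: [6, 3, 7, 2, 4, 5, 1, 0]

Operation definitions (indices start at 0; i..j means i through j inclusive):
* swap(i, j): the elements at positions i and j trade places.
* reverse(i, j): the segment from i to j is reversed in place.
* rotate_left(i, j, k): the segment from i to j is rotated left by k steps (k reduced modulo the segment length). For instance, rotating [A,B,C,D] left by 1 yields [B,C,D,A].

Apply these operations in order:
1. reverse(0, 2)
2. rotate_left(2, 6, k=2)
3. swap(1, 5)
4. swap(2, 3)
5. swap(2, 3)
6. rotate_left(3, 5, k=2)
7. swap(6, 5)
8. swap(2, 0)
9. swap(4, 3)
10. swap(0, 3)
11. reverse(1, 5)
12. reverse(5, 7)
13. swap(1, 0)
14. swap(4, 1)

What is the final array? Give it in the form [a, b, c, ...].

After 1 (reverse(0, 2)): [7, 3, 6, 2, 4, 5, 1, 0]
After 2 (rotate_left(2, 6, k=2)): [7, 3, 4, 5, 1, 6, 2, 0]
After 3 (swap(1, 5)): [7, 6, 4, 5, 1, 3, 2, 0]
After 4 (swap(2, 3)): [7, 6, 5, 4, 1, 3, 2, 0]
After 5 (swap(2, 3)): [7, 6, 4, 5, 1, 3, 2, 0]
After 6 (rotate_left(3, 5, k=2)): [7, 6, 4, 3, 5, 1, 2, 0]
After 7 (swap(6, 5)): [7, 6, 4, 3, 5, 2, 1, 0]
After 8 (swap(2, 0)): [4, 6, 7, 3, 5, 2, 1, 0]
After 9 (swap(4, 3)): [4, 6, 7, 5, 3, 2, 1, 0]
After 10 (swap(0, 3)): [5, 6, 7, 4, 3, 2, 1, 0]
After 11 (reverse(1, 5)): [5, 2, 3, 4, 7, 6, 1, 0]
After 12 (reverse(5, 7)): [5, 2, 3, 4, 7, 0, 1, 6]
After 13 (swap(1, 0)): [2, 5, 3, 4, 7, 0, 1, 6]
After 14 (swap(4, 1)): [2, 7, 3, 4, 5, 0, 1, 6]

Answer: [2, 7, 3, 4, 5, 0, 1, 6]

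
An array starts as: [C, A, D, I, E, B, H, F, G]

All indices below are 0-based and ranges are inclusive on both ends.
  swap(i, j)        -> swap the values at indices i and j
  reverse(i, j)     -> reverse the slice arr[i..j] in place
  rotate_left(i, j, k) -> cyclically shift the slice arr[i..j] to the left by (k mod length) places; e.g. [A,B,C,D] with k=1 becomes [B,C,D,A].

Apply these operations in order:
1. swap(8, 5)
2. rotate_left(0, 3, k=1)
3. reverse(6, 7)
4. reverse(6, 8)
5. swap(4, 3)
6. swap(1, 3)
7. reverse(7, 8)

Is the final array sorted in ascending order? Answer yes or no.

Answer: no

Derivation:
After 1 (swap(8, 5)): [C, A, D, I, E, G, H, F, B]
After 2 (rotate_left(0, 3, k=1)): [A, D, I, C, E, G, H, F, B]
After 3 (reverse(6, 7)): [A, D, I, C, E, G, F, H, B]
After 4 (reverse(6, 8)): [A, D, I, C, E, G, B, H, F]
After 5 (swap(4, 3)): [A, D, I, E, C, G, B, H, F]
After 6 (swap(1, 3)): [A, E, I, D, C, G, B, H, F]
After 7 (reverse(7, 8)): [A, E, I, D, C, G, B, F, H]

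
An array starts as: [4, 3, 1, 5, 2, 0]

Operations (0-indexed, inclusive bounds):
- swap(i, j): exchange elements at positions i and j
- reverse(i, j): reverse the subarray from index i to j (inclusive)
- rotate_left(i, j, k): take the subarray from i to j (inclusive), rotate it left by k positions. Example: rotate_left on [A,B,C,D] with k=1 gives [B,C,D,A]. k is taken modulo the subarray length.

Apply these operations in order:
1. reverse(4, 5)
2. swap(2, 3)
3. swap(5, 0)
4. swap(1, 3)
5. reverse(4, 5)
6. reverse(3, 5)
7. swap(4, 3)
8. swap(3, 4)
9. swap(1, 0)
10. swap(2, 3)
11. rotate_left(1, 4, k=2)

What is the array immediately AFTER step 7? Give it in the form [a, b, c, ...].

Answer: [2, 1, 5, 4, 0, 3]

Derivation:
After 1 (reverse(4, 5)): [4, 3, 1, 5, 0, 2]
After 2 (swap(2, 3)): [4, 3, 5, 1, 0, 2]
After 3 (swap(5, 0)): [2, 3, 5, 1, 0, 4]
After 4 (swap(1, 3)): [2, 1, 5, 3, 0, 4]
After 5 (reverse(4, 5)): [2, 1, 5, 3, 4, 0]
After 6 (reverse(3, 5)): [2, 1, 5, 0, 4, 3]
After 7 (swap(4, 3)): [2, 1, 5, 4, 0, 3]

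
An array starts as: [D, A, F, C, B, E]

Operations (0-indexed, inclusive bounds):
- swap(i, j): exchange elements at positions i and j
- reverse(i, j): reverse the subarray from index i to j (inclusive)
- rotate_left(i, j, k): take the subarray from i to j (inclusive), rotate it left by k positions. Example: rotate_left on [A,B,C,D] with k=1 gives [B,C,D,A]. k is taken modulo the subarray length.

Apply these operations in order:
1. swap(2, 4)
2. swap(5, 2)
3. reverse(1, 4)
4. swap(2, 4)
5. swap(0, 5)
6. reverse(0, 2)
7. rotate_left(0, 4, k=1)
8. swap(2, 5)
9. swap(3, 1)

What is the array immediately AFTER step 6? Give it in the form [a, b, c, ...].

After 1 (swap(2, 4)): [D, A, B, C, F, E]
After 2 (swap(5, 2)): [D, A, E, C, F, B]
After 3 (reverse(1, 4)): [D, F, C, E, A, B]
After 4 (swap(2, 4)): [D, F, A, E, C, B]
After 5 (swap(0, 5)): [B, F, A, E, C, D]
After 6 (reverse(0, 2)): [A, F, B, E, C, D]

Answer: [A, F, B, E, C, D]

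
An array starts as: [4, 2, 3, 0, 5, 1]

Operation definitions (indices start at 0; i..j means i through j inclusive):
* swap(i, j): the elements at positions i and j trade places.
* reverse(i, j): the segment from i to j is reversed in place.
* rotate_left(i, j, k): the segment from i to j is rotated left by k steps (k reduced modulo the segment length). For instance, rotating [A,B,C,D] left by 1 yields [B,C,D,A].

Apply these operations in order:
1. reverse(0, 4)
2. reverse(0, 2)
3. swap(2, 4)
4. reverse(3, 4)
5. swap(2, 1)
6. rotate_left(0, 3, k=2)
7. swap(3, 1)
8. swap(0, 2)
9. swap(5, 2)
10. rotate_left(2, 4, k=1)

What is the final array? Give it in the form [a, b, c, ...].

After 1 (reverse(0, 4)): [5, 0, 3, 2, 4, 1]
After 2 (reverse(0, 2)): [3, 0, 5, 2, 4, 1]
After 3 (swap(2, 4)): [3, 0, 4, 2, 5, 1]
After 4 (reverse(3, 4)): [3, 0, 4, 5, 2, 1]
After 5 (swap(2, 1)): [3, 4, 0, 5, 2, 1]
After 6 (rotate_left(0, 3, k=2)): [0, 5, 3, 4, 2, 1]
After 7 (swap(3, 1)): [0, 4, 3, 5, 2, 1]
After 8 (swap(0, 2)): [3, 4, 0, 5, 2, 1]
After 9 (swap(5, 2)): [3, 4, 1, 5, 2, 0]
After 10 (rotate_left(2, 4, k=1)): [3, 4, 5, 2, 1, 0]

Answer: [3, 4, 5, 2, 1, 0]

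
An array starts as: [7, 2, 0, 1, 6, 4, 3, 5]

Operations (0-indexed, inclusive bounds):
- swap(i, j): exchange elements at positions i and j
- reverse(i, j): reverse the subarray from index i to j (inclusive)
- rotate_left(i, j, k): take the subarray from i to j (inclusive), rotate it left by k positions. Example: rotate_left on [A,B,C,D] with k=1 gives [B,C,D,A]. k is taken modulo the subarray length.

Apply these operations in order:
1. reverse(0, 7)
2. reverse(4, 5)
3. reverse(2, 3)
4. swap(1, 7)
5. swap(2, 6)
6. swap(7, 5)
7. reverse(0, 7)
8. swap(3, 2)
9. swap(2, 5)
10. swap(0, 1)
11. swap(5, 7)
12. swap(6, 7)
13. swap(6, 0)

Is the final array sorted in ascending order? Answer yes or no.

After 1 (reverse(0, 7)): [5, 3, 4, 6, 1, 0, 2, 7]
After 2 (reverse(4, 5)): [5, 3, 4, 6, 0, 1, 2, 7]
After 3 (reverse(2, 3)): [5, 3, 6, 4, 0, 1, 2, 7]
After 4 (swap(1, 7)): [5, 7, 6, 4, 0, 1, 2, 3]
After 5 (swap(2, 6)): [5, 7, 2, 4, 0, 1, 6, 3]
After 6 (swap(7, 5)): [5, 7, 2, 4, 0, 3, 6, 1]
After 7 (reverse(0, 7)): [1, 6, 3, 0, 4, 2, 7, 5]
After 8 (swap(3, 2)): [1, 6, 0, 3, 4, 2, 7, 5]
After 9 (swap(2, 5)): [1, 6, 2, 3, 4, 0, 7, 5]
After 10 (swap(0, 1)): [6, 1, 2, 3, 4, 0, 7, 5]
After 11 (swap(5, 7)): [6, 1, 2, 3, 4, 5, 7, 0]
After 12 (swap(6, 7)): [6, 1, 2, 3, 4, 5, 0, 7]
After 13 (swap(6, 0)): [0, 1, 2, 3, 4, 5, 6, 7]

Answer: yes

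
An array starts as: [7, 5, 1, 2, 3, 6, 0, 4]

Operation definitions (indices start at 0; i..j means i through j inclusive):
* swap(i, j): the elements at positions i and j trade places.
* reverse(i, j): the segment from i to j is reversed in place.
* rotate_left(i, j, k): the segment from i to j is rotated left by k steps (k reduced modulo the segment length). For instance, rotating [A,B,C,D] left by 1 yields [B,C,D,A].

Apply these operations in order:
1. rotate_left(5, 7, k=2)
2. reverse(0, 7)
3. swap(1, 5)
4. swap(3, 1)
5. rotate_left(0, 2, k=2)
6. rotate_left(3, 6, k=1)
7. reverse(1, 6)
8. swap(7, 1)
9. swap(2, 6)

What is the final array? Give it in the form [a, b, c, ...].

After 1 (rotate_left(5, 7, k=2)): [7, 5, 1, 2, 3, 4, 6, 0]
After 2 (reverse(0, 7)): [0, 6, 4, 3, 2, 1, 5, 7]
After 3 (swap(1, 5)): [0, 1, 4, 3, 2, 6, 5, 7]
After 4 (swap(3, 1)): [0, 3, 4, 1, 2, 6, 5, 7]
After 5 (rotate_left(0, 2, k=2)): [4, 0, 3, 1, 2, 6, 5, 7]
After 6 (rotate_left(3, 6, k=1)): [4, 0, 3, 2, 6, 5, 1, 7]
After 7 (reverse(1, 6)): [4, 1, 5, 6, 2, 3, 0, 7]
After 8 (swap(7, 1)): [4, 7, 5, 6, 2, 3, 0, 1]
After 9 (swap(2, 6)): [4, 7, 0, 6, 2, 3, 5, 1]

Answer: [4, 7, 0, 6, 2, 3, 5, 1]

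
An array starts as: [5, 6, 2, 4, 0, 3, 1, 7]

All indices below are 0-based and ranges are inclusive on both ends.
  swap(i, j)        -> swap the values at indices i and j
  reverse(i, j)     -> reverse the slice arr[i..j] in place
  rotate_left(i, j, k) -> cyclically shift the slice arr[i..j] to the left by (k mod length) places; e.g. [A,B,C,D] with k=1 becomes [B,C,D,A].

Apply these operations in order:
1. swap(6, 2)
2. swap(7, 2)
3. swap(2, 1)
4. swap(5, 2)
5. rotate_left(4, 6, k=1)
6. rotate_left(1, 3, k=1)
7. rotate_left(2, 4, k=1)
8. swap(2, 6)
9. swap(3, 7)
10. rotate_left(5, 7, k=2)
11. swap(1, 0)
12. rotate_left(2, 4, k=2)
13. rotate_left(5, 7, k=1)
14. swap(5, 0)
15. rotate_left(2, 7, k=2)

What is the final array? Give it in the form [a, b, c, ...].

After 1 (swap(6, 2)): [5, 6, 1, 4, 0, 3, 2, 7]
After 2 (swap(7, 2)): [5, 6, 7, 4, 0, 3, 2, 1]
After 3 (swap(2, 1)): [5, 7, 6, 4, 0, 3, 2, 1]
After 4 (swap(5, 2)): [5, 7, 3, 4, 0, 6, 2, 1]
After 5 (rotate_left(4, 6, k=1)): [5, 7, 3, 4, 6, 2, 0, 1]
After 6 (rotate_left(1, 3, k=1)): [5, 3, 4, 7, 6, 2, 0, 1]
After 7 (rotate_left(2, 4, k=1)): [5, 3, 7, 6, 4, 2, 0, 1]
After 8 (swap(2, 6)): [5, 3, 0, 6, 4, 2, 7, 1]
After 9 (swap(3, 7)): [5, 3, 0, 1, 4, 2, 7, 6]
After 10 (rotate_left(5, 7, k=2)): [5, 3, 0, 1, 4, 6, 2, 7]
After 11 (swap(1, 0)): [3, 5, 0, 1, 4, 6, 2, 7]
After 12 (rotate_left(2, 4, k=2)): [3, 5, 4, 0, 1, 6, 2, 7]
After 13 (rotate_left(5, 7, k=1)): [3, 5, 4, 0, 1, 2, 7, 6]
After 14 (swap(5, 0)): [2, 5, 4, 0, 1, 3, 7, 6]
After 15 (rotate_left(2, 7, k=2)): [2, 5, 1, 3, 7, 6, 4, 0]

Answer: [2, 5, 1, 3, 7, 6, 4, 0]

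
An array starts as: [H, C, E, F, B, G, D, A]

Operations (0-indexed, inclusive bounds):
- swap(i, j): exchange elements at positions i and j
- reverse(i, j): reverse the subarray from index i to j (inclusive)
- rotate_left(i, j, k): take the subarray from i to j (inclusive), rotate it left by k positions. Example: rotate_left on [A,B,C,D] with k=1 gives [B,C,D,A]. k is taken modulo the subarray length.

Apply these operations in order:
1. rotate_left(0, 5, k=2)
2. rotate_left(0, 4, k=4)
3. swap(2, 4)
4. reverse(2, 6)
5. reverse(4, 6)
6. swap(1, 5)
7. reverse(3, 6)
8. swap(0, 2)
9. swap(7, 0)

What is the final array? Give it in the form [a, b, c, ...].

Answer: [A, B, H, F, E, G, C, D]

Derivation:
After 1 (rotate_left(0, 5, k=2)): [E, F, B, G, H, C, D, A]
After 2 (rotate_left(0, 4, k=4)): [H, E, F, B, G, C, D, A]
After 3 (swap(2, 4)): [H, E, G, B, F, C, D, A]
After 4 (reverse(2, 6)): [H, E, D, C, F, B, G, A]
After 5 (reverse(4, 6)): [H, E, D, C, G, B, F, A]
After 6 (swap(1, 5)): [H, B, D, C, G, E, F, A]
After 7 (reverse(3, 6)): [H, B, D, F, E, G, C, A]
After 8 (swap(0, 2)): [D, B, H, F, E, G, C, A]
After 9 (swap(7, 0)): [A, B, H, F, E, G, C, D]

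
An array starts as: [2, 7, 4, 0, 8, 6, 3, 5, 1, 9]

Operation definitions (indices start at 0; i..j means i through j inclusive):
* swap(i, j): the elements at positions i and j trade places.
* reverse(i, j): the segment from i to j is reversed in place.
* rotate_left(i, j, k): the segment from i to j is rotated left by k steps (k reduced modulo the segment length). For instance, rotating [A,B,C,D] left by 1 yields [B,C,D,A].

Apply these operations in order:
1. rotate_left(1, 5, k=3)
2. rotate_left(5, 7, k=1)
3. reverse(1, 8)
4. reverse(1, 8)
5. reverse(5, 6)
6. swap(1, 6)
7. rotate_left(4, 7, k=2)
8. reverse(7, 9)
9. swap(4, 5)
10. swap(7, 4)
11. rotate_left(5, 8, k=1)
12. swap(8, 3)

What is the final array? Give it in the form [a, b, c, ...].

After 1 (rotate_left(1, 5, k=3)): [2, 8, 6, 7, 4, 0, 3, 5, 1, 9]
After 2 (rotate_left(5, 7, k=1)): [2, 8, 6, 7, 4, 3, 5, 0, 1, 9]
After 3 (reverse(1, 8)): [2, 1, 0, 5, 3, 4, 7, 6, 8, 9]
After 4 (reverse(1, 8)): [2, 8, 6, 7, 4, 3, 5, 0, 1, 9]
After 5 (reverse(5, 6)): [2, 8, 6, 7, 4, 5, 3, 0, 1, 9]
After 6 (swap(1, 6)): [2, 3, 6, 7, 4, 5, 8, 0, 1, 9]
After 7 (rotate_left(4, 7, k=2)): [2, 3, 6, 7, 8, 0, 4, 5, 1, 9]
After 8 (reverse(7, 9)): [2, 3, 6, 7, 8, 0, 4, 9, 1, 5]
After 9 (swap(4, 5)): [2, 3, 6, 7, 0, 8, 4, 9, 1, 5]
After 10 (swap(7, 4)): [2, 3, 6, 7, 9, 8, 4, 0, 1, 5]
After 11 (rotate_left(5, 8, k=1)): [2, 3, 6, 7, 9, 4, 0, 1, 8, 5]
After 12 (swap(8, 3)): [2, 3, 6, 8, 9, 4, 0, 1, 7, 5]

Answer: [2, 3, 6, 8, 9, 4, 0, 1, 7, 5]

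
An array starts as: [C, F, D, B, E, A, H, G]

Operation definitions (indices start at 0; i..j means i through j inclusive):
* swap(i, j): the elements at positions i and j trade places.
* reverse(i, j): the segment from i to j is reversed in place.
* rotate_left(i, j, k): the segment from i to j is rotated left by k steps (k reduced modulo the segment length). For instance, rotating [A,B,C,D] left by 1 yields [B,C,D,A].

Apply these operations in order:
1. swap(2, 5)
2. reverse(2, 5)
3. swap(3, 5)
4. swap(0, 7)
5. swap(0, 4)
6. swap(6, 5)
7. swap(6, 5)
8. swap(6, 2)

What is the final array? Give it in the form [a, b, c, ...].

After 1 (swap(2, 5)): [C, F, A, B, E, D, H, G]
After 2 (reverse(2, 5)): [C, F, D, E, B, A, H, G]
After 3 (swap(3, 5)): [C, F, D, A, B, E, H, G]
After 4 (swap(0, 7)): [G, F, D, A, B, E, H, C]
After 5 (swap(0, 4)): [B, F, D, A, G, E, H, C]
After 6 (swap(6, 5)): [B, F, D, A, G, H, E, C]
After 7 (swap(6, 5)): [B, F, D, A, G, E, H, C]
After 8 (swap(6, 2)): [B, F, H, A, G, E, D, C]

Answer: [B, F, H, A, G, E, D, C]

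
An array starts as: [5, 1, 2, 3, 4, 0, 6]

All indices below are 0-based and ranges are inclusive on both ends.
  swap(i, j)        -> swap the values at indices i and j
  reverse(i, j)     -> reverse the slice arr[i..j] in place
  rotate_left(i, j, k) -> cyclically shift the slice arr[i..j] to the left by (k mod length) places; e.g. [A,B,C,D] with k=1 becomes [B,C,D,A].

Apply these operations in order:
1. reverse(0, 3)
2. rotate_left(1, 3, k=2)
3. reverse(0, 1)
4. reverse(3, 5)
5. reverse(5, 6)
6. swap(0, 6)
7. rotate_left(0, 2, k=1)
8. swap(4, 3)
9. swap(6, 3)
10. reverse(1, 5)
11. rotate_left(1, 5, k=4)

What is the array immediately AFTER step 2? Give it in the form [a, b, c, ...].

Answer: [3, 5, 2, 1, 4, 0, 6]

Derivation:
After 1 (reverse(0, 3)): [3, 2, 1, 5, 4, 0, 6]
After 2 (rotate_left(1, 3, k=2)): [3, 5, 2, 1, 4, 0, 6]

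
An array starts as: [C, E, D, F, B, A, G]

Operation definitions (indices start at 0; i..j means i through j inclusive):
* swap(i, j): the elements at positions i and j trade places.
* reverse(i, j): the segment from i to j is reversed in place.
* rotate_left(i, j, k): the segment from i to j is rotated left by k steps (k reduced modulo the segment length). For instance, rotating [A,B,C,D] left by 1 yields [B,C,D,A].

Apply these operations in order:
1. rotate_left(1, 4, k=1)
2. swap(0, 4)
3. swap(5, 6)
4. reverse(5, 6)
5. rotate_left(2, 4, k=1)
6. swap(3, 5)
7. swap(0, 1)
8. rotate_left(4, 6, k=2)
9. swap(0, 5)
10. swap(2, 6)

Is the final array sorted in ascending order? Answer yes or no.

Answer: no

Derivation:
After 1 (rotate_left(1, 4, k=1)): [C, D, F, B, E, A, G]
After 2 (swap(0, 4)): [E, D, F, B, C, A, G]
After 3 (swap(5, 6)): [E, D, F, B, C, G, A]
After 4 (reverse(5, 6)): [E, D, F, B, C, A, G]
After 5 (rotate_left(2, 4, k=1)): [E, D, B, C, F, A, G]
After 6 (swap(3, 5)): [E, D, B, A, F, C, G]
After 7 (swap(0, 1)): [D, E, B, A, F, C, G]
After 8 (rotate_left(4, 6, k=2)): [D, E, B, A, G, F, C]
After 9 (swap(0, 5)): [F, E, B, A, G, D, C]
After 10 (swap(2, 6)): [F, E, C, A, G, D, B]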